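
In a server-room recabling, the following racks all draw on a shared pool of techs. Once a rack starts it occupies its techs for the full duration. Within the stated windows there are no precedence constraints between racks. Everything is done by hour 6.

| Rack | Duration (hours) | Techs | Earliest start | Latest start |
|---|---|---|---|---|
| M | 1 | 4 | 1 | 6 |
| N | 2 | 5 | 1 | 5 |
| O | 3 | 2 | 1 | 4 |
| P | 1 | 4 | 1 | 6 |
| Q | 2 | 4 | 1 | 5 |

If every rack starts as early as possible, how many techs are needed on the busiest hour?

Early-start schedule: M@1, N@1, O@1, P@1, Q@1.
Load per hour: hour 1: 19, hour 2: 11, hour 3: 2, hour 4: 0, hour 5: 0, hour 6: 0.
Peak is 19.

19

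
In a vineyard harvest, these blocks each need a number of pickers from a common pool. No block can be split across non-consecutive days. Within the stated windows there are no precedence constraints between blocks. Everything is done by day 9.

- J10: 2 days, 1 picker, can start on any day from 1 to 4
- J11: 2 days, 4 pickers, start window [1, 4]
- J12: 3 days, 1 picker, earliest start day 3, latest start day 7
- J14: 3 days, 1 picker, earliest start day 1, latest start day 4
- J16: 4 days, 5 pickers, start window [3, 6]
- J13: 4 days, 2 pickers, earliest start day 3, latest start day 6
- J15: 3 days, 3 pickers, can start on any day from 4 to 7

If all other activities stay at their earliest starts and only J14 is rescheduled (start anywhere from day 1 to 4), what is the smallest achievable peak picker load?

11

J14@1: d1:6  d2:6  d3:9  d4:11  d5:11  d6:10  d7:0  d8:0  d9:0 → peak 11
J14@2: d1:5  d2:6  d3:9  d4:12  d5:11  d6:10  d7:0  d8:0  d9:0 → peak 12
J14@3: d1:5  d2:5  d3:9  d4:12  d5:12  d6:10  d7:0  d8:0  d9:0 → peak 12
J14@4: d1:5  d2:5  d3:8  d4:12  d5:12  d6:11  d7:0  d8:0  d9:0 → peak 12
Best is J14@1, peak 11.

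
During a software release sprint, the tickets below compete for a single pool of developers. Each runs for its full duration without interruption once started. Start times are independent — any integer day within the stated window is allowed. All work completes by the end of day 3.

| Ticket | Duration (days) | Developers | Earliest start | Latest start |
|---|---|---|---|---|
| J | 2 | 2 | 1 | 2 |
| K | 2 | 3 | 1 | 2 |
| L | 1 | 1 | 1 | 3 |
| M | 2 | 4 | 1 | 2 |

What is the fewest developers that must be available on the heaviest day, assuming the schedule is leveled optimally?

9

Early-start (J@1, K@1, L@1, M@1) gives peak 10: d1:10  d2:9  d3:0.
Shift M→2.
Schedule J@1, K@1, L@1, M@2: d1:6  d2:9  d3:4 — peak 9.
No arrangement of the 24 feasible schedules does better.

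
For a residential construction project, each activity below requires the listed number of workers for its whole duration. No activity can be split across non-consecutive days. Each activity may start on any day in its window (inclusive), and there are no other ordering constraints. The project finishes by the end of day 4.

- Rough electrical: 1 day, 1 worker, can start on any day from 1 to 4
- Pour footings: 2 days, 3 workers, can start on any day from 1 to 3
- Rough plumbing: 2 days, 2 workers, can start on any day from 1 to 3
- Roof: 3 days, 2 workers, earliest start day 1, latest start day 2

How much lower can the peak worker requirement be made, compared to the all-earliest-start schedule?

3

Early-start peak: d1:8  d2:7  d3:2  d4:0 ⇒ 8.
Leveled (Rough electrical@1, Pour footings@1, Rough plumbing@3, Roof@2): d1:4  d2:5  d3:4  d4:4 ⇒ 5.
Reduction 8 − 5 = 3.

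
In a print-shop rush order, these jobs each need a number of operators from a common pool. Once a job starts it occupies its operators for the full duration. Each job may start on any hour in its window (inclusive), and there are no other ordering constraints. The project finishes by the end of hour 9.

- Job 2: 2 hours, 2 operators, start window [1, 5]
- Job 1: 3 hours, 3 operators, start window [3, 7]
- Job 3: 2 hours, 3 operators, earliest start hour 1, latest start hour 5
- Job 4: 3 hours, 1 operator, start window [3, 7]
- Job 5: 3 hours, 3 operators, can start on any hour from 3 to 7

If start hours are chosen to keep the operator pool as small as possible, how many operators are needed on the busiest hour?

Early-start (Job 2@1, Job 1@3, Job 3@1, Job 4@3, Job 5@3) gives peak 7: h1:5  h2:5  h3:7  h4:7  h5:7  h6:0  h7:0  h8:0  h9:0.
Shift Job 5→6.
Schedule Job 2@1, Job 1@3, Job 3@1, Job 4@3, Job 5@6: h1:5  h2:5  h3:4  h4:4  h5:4  h6:3  h7:3  h8:3  h9:0 — peak 5.

5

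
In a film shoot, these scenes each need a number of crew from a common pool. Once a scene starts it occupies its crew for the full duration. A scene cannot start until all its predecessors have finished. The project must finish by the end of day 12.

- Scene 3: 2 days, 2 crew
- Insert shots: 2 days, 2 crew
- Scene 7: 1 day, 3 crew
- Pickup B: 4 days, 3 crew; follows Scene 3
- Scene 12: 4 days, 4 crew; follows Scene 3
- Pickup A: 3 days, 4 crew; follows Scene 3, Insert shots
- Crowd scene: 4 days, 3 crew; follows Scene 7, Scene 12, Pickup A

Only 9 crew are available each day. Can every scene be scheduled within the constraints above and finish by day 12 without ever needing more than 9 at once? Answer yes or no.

yes

Schedule Scene 3@1, Insert shots@1, Scene 7@1, Pickup B@6, Scene 12@3, Pickup A@3, Crowd scene@7: d1:7  d2:4  d3:8  d4:8  d5:8  d6:7  d7:6  d8:6  d9:6  d10:3  d11:0  d12:0 — peak 8 ≤ 9.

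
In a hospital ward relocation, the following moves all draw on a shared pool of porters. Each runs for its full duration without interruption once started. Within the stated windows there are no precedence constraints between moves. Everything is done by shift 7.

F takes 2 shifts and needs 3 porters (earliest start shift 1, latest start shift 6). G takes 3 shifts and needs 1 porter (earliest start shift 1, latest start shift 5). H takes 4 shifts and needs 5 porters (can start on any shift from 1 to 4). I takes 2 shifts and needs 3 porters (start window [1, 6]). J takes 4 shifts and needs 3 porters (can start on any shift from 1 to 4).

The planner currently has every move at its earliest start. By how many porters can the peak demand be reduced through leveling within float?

Early-start peak: s1:15  s2:15  s3:9  s4:8  s5:0  s6:0  s7:0 ⇒ 15.
Leveled (F@1, G@1, H@3, I@1, J@4): s1:7  s2:7  s3:6  s4:8  s5:8  s6:8  s7:3 ⇒ 8.
Reduction 15 − 8 = 7.

7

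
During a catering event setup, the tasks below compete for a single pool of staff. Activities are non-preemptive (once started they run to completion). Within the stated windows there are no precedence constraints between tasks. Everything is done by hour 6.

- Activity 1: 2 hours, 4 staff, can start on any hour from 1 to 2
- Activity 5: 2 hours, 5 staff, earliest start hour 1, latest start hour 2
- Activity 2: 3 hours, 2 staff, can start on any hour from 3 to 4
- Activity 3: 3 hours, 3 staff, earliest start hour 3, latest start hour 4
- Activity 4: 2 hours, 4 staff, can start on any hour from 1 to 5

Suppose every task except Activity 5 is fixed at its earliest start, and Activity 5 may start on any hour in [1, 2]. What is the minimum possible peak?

13

Activity 5@1: h1:13  h2:13  h3:5  h4:5  h5:5  h6:0 → peak 13
Activity 5@2: h1:8  h2:13  h3:10  h4:5  h5:5  h6:0 → peak 13
Best is Activity 5@1, peak 13.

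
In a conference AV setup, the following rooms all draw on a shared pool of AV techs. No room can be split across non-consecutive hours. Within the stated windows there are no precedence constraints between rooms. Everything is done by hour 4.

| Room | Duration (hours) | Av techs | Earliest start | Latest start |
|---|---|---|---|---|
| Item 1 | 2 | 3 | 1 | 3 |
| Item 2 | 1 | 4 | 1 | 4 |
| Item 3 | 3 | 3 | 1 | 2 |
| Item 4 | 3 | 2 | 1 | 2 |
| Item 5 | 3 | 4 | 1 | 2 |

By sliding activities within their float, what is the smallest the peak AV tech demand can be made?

Early-start (Item 1@1, Item 2@1, Item 3@1, Item 4@1, Item 5@1) gives peak 16: h1:16  h2:12  h3:9  h4:0.
Shift Item 5→2.
Schedule Item 1@1, Item 2@1, Item 3@1, Item 4@1, Item 5@2: h1:12  h2:12  h3:9  h4:4 — peak 12.

12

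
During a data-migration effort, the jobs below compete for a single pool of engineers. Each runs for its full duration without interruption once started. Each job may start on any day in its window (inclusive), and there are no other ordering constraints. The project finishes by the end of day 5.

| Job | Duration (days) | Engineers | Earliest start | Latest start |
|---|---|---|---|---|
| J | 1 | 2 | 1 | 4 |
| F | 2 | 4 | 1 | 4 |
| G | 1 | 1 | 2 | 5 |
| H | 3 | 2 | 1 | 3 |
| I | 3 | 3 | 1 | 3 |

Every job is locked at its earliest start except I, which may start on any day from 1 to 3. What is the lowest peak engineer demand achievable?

8

I@1: d1:11  d2:10  d3:5  d4:0  d5:0 → peak 11
I@2: d1:8  d2:10  d3:5  d4:3  d5:0 → peak 10
I@3: d1:8  d2:7  d3:5  d4:3  d5:3 → peak 8
Best is I@3, peak 8.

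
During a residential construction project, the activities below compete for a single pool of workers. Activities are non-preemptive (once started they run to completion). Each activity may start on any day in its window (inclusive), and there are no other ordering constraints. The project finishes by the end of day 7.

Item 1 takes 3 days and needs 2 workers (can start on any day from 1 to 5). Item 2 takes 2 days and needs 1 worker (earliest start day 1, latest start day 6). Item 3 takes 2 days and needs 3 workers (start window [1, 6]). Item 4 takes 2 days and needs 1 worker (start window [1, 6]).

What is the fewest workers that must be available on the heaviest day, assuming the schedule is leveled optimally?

3

Early-start (Item 1@1, Item 2@1, Item 3@1, Item 4@1) gives peak 7: d1:7  d2:7  d3:2  d4:0  d5:0  d6:0  d7:0.
Shift Item 3→4, Item 4→6.
Schedule Item 1@1, Item 2@1, Item 3@4, Item 4@6: d1:3  d2:3  d3:2  d4:3  d5:3  d6:1  d7:1 — peak 3.
Total worker-days = 16 over 7 days ⇒ peak ≥ ⌈16/7⌉ = 3, so 3 is optimal.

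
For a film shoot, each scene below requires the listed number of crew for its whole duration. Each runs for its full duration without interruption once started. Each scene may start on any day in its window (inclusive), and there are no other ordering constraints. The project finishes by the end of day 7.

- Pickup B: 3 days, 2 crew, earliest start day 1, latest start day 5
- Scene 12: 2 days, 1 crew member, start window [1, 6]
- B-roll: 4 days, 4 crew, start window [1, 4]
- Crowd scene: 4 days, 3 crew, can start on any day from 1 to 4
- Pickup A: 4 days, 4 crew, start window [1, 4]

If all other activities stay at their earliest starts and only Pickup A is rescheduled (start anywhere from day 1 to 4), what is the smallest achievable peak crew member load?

Pickup A@1: d1:14  d2:14  d3:13  d4:11  d5:0  d6:0  d7:0 → peak 14
Pickup A@2: d1:10  d2:14  d3:13  d4:11  d5:4  d6:0  d7:0 → peak 14
Pickup A@3: d1:10  d2:10  d3:13  d4:11  d5:4  d6:4  d7:0 → peak 13
Pickup A@4: d1:10  d2:10  d3:9  d4:11  d5:4  d6:4  d7:4 → peak 11
Best is Pickup A@4, peak 11.

11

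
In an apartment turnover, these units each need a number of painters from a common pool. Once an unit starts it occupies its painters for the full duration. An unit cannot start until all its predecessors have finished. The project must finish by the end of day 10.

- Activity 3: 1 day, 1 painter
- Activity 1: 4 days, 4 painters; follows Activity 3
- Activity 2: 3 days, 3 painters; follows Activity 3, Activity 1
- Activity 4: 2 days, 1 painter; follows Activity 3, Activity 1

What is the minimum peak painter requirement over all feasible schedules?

Schedule Activity 3@1, Activity 1@2, Activity 2@6, Activity 4@6: d1:1  d2:4  d3:4  d4:4  d5:4  d6:4  d7:4  d8:3  d9:0  d10:0 — peak 4.

4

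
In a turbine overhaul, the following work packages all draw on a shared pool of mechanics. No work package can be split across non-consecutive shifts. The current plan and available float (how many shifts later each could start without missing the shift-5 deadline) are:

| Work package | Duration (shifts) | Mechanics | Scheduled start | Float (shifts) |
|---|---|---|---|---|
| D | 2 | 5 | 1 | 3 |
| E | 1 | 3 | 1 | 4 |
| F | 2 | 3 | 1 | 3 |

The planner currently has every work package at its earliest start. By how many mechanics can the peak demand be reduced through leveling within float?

6

Early-start peak: s1:11  s2:8  s3:0  s4:0  s5:0 ⇒ 11.
Leveled (D@1, E@3, F@4): s1:5  s2:5  s3:3  s4:3  s5:3 ⇒ 5.
Reduction 11 − 5 = 6.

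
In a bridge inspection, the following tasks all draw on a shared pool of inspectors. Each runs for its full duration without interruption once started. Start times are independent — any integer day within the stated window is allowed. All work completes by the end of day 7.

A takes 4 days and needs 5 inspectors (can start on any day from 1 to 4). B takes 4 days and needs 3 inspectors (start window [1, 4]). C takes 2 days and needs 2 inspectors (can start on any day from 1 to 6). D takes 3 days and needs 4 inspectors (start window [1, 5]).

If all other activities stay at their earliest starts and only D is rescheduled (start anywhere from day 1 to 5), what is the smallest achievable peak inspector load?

10

D@1: d1:14  d2:14  d3:12  d4:8  d5:0  d6:0  d7:0 → peak 14
D@2: d1:10  d2:14  d3:12  d4:12  d5:0  d6:0  d7:0 → peak 14
D@3: d1:10  d2:10  d3:12  d4:12  d5:4  d6:0  d7:0 → peak 12
D@4: d1:10  d2:10  d3:8  d4:12  d5:4  d6:4  d7:0 → peak 12
D@5: d1:10  d2:10  d3:8  d4:8  d5:4  d6:4  d7:4 → peak 10
Best is D@5, peak 10.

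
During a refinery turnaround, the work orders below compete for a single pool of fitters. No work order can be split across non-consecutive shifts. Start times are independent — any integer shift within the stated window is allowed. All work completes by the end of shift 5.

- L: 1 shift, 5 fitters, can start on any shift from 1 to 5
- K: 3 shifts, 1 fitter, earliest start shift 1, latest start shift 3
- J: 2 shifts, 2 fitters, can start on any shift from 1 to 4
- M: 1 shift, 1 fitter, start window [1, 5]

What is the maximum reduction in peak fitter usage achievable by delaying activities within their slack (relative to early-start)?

Early-start peak: s1:9  s2:3  s3:1  s4:0  s5:0 ⇒ 9.
Leveled (L@1, K@2, J@2, M@2): s1:5  s2:4  s3:3  s4:1  s5:0 ⇒ 5.
Reduction 9 − 5 = 4.

4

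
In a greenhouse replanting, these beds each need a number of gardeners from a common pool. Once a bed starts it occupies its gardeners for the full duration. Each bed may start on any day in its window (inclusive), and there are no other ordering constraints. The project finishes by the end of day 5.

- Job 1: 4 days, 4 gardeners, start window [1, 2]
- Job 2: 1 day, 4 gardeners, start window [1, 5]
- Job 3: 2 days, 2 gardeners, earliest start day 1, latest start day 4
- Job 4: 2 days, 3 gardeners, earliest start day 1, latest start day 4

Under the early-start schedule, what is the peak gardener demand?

13

Early-start schedule: Job 1@1, Job 2@1, Job 3@1, Job 4@1.
Load per day: day 1: 13, day 2: 9, day 3: 4, day 4: 4, day 5: 0.
Peak is 13.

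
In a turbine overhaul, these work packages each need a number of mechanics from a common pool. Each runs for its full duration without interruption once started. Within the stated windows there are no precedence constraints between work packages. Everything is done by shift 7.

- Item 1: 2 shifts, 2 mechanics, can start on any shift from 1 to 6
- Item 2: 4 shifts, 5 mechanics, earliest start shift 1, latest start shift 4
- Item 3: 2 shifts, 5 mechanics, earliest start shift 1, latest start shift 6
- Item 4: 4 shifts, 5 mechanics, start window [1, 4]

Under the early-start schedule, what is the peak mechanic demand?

17

Early-start schedule: Item 1@1, Item 2@1, Item 3@1, Item 4@1.
Load per shift: shift 1: 17, shift 2: 17, shift 3: 10, shift 4: 10, shift 5: 0, shift 6: 0, shift 7: 0.
Peak is 17.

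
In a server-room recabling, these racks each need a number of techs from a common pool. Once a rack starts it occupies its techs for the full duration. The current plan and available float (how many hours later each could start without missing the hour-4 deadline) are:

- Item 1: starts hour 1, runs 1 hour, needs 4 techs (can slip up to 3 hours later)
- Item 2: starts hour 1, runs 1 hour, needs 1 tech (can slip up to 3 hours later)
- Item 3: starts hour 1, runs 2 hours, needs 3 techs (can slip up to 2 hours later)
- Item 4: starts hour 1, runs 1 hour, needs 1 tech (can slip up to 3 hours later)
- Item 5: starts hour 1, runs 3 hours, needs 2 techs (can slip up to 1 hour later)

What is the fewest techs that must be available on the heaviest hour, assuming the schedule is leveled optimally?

5

Early-start (Item 1@1, Item 2@1, Item 3@1, Item 4@1, Item 5@1) gives peak 11: h1:11  h2:5  h3:2  h4:0.
Shift Item 3→2, Item 4→4, Item 5→2.
Schedule Item 1@1, Item 2@1, Item 3@2, Item 4@4, Item 5@2: h1:5  h2:5  h3:5  h4:3 — peak 5.
Total tech-hours = 18 over 4 hours ⇒ peak ≥ ⌈18/4⌉ = 5, so 5 is optimal.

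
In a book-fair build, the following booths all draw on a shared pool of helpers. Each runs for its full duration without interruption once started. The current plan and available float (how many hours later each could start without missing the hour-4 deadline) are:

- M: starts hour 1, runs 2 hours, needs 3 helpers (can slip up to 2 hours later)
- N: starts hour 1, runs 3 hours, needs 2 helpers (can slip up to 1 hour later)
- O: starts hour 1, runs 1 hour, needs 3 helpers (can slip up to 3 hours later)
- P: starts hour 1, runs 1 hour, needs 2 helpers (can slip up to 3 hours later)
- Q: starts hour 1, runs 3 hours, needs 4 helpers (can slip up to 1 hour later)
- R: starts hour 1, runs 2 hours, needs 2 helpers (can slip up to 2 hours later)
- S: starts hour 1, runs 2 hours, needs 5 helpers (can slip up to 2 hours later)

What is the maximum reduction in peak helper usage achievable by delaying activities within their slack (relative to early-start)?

10

Early-start peak: h1:21  h2:16  h3:6  h4:0 ⇒ 21.
Leveled (M@1, N@1, O@1, P@4, Q@2, R@1, S@3): h1:10  h2:11  h3:11  h4:11 ⇒ 11.
Reduction 21 − 11 = 10.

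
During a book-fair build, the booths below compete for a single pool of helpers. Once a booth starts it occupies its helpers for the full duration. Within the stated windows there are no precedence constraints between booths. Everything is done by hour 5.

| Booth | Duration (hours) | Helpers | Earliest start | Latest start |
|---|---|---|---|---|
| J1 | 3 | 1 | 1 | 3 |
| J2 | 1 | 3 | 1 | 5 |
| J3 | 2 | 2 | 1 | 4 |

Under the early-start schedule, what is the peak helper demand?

6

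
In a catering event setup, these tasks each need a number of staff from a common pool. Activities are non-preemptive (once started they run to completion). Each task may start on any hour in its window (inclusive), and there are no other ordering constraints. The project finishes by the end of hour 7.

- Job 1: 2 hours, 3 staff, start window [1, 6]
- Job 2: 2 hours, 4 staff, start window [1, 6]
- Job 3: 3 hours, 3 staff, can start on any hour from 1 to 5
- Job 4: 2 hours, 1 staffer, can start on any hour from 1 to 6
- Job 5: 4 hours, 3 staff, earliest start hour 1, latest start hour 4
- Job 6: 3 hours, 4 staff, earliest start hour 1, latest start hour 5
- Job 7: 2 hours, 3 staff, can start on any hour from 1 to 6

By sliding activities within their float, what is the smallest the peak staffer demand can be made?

9

Early-start (Job 1@1, Job 2@1, Job 3@1, Job 4@1, Job 5@1, Job 6@1, Job 7@1) gives peak 21: h1:21  h2:21  h3:10  h4:3  h5:0  h6:0  h7:0.
Shift Job 2→3, Job 4→3, Job 5→4, Job 6→5.
Schedule Job 1@1, Job 2@3, Job 3@1, Job 4@3, Job 5@4, Job 6@5, Job 7@1: h1:9  h2:9  h3:8  h4:8  h5:7  h6:7  h7:7 — peak 9.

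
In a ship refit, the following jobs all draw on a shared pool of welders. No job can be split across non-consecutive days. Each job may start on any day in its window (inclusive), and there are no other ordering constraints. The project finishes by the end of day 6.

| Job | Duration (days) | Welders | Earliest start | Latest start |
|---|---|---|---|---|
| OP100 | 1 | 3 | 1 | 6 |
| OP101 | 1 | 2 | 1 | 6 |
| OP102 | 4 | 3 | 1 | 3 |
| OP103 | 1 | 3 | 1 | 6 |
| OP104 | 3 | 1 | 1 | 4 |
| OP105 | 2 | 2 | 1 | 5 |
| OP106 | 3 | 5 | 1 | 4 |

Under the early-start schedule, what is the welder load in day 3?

At early start, day 3 has: OP102, OP104, OP106.
Demand: 3 + 1 + 5 = 9.

9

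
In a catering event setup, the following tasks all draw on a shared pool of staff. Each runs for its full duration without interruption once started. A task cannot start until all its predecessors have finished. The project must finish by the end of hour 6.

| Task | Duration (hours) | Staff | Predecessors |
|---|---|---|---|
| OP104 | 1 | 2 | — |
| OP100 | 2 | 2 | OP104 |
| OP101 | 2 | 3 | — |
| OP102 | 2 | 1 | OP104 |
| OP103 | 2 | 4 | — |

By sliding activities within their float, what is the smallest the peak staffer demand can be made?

5

Early-start (OP104@1, OP100@2, OP101@1, OP102@2, OP103@1) gives peak 10: h1:9  h2:10  h3:3  h4:0  h5:0  h6:0.
Shift OP102→3, OP103→4.
Schedule OP104@1, OP100@2, OP101@1, OP102@3, OP103@4: h1:5  h2:5  h3:3  h4:5  h5:4  h6:0 — peak 5.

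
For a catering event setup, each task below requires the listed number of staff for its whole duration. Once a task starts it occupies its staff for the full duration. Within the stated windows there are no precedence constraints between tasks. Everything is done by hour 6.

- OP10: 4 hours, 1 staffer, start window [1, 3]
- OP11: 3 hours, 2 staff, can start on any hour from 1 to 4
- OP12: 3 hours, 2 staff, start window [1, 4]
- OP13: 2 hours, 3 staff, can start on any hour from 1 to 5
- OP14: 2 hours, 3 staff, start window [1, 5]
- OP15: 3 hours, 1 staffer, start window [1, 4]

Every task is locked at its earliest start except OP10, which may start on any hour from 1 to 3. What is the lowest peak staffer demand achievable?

OP10@1: h1:12  h2:12  h3:6  h4:1  h5:0  h6:0 → peak 12
OP10@2: h1:11  h2:12  h3:6  h4:1  h5:1  h6:0 → peak 12
OP10@3: h1:11  h2:11  h3:6  h4:1  h5:1  h6:1 → peak 11
Best is OP10@3, peak 11.

11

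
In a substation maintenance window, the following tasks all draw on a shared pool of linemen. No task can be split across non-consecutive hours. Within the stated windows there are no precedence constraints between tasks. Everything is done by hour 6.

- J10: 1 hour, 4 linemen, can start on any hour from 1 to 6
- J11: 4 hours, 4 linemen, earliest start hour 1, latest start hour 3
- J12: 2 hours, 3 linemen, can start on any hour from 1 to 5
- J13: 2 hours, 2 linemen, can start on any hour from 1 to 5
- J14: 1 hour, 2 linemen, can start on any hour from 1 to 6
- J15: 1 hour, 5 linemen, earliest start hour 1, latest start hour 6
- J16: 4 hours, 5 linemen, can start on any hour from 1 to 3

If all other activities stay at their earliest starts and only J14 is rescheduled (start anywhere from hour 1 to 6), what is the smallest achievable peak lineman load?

J14@1: h1:25  h2:14  h3:9  h4:9  h5:0  h6:0 → peak 25
J14@2: h1:23  h2:16  h3:9  h4:9  h5:0  h6:0 → peak 23
J14@3: h1:23  h2:14  h3:11  h4:9  h5:0  h6:0 → peak 23
J14@4: h1:23  h2:14  h3:9  h4:11  h5:0  h6:0 → peak 23
J14@5: h1:23  h2:14  h3:9  h4:9  h5:2  h6:0 → peak 23
J14@6: h1:23  h2:14  h3:9  h4:9  h5:0  h6:2 → peak 23
Best is J14@2, peak 23.

23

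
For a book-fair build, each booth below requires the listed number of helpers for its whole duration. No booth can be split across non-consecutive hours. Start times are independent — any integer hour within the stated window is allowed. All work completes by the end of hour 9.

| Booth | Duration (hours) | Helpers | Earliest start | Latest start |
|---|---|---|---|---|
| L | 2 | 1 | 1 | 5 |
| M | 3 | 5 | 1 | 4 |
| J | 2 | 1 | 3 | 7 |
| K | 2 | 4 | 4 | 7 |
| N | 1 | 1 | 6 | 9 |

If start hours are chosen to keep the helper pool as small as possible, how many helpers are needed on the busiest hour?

Early-start (L@1, M@1, J@3, K@4, N@6) gives peak 6: h1:6  h2:6  h3:6  h4:5  h5:4  h6:1  h7:0  h8:0  h9:0.
Shift M→3, J→6, K→6, N→8.
Schedule L@1, M@3, J@6, K@6, N@8: h1:1  h2:1  h3:5  h4:5  h5:5  h6:5  h7:5  h8:1  h9:0 — peak 5.

5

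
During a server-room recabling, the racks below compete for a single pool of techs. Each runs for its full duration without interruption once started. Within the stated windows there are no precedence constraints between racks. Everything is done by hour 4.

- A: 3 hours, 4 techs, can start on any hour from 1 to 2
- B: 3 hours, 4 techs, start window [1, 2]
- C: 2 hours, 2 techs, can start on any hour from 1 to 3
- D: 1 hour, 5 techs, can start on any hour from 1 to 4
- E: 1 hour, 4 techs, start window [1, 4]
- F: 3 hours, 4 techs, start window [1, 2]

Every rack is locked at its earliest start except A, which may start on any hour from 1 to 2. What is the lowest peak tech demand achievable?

19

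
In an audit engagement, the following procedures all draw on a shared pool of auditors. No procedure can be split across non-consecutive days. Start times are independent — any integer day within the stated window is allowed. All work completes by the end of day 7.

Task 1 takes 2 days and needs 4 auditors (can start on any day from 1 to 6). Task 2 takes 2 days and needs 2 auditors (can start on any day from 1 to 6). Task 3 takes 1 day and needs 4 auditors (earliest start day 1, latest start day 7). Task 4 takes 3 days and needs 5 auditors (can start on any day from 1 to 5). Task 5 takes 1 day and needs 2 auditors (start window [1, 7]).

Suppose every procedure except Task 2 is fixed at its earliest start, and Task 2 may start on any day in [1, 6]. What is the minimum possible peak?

Task 2@1: d1:17  d2:11  d3:5  d4:0  d5:0  d6:0  d7:0 → peak 17
Task 2@2: d1:15  d2:11  d3:7  d4:0  d5:0  d6:0  d7:0 → peak 15
Task 2@3: d1:15  d2:9  d3:7  d4:2  d5:0  d6:0  d7:0 → peak 15
Task 2@4: d1:15  d2:9  d3:5  d4:2  d5:2  d6:0  d7:0 → peak 15
Task 2@5: d1:15  d2:9  d3:5  d4:0  d5:2  d6:2  d7:0 → peak 15
Task 2@6: d1:15  d2:9  d3:5  d4:0  d5:0  d6:2  d7:2 → peak 15
Best is Task 2@2, peak 15.

15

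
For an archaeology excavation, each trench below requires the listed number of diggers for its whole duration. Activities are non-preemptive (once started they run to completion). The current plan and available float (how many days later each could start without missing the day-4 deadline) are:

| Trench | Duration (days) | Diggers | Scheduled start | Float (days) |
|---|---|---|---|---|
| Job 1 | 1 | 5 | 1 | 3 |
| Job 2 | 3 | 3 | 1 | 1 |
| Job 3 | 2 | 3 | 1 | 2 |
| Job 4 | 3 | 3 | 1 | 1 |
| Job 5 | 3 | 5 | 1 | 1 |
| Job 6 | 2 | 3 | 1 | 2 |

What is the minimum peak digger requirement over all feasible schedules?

14

Early-start (Job 1@1, Job 2@1, Job 3@1, Job 4@1, Job 5@1, Job 6@1) gives peak 22: d1:22  d2:17  d3:11  d4:0.
Shift Job 5→2, Job 6→3.
Schedule Job 1@1, Job 2@1, Job 3@1, Job 4@1, Job 5@2, Job 6@3: d1:14  d2:14  d3:14  d4:8 — peak 14.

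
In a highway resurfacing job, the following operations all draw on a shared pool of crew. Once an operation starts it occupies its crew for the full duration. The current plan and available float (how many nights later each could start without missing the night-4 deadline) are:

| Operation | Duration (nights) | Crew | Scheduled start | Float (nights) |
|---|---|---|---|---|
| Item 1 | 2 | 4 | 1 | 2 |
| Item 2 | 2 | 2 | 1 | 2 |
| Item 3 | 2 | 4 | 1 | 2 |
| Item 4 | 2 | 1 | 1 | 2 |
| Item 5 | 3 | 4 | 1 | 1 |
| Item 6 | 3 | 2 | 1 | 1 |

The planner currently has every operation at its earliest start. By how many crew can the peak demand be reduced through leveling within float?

5

Early-start peak: n1:17  n2:17  n3:6  n4:0 ⇒ 17.
Leveled (Item 1@1, Item 2@1, Item 3@3, Item 4@3, Item 5@1, Item 6@1): n1:12  n2:12  n3:11  n4:5 ⇒ 12.
Reduction 17 − 12 = 5.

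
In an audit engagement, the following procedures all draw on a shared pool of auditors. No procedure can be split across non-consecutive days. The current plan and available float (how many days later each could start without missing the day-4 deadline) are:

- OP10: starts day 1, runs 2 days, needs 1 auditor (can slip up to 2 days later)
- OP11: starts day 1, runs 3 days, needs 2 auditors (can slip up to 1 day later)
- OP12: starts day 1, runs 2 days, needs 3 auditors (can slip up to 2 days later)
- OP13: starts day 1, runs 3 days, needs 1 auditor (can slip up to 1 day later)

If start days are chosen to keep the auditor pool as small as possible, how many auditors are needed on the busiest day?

6

Early-start (OP10@1, OP11@1, OP12@1, OP13@1) gives peak 7: d1:7  d2:7  d3:3  d4:0.
Shift OP12→3.
Schedule OP10@1, OP11@1, OP12@3, OP13@1: d1:4  d2:4  d3:6  d4:3 — peak 6.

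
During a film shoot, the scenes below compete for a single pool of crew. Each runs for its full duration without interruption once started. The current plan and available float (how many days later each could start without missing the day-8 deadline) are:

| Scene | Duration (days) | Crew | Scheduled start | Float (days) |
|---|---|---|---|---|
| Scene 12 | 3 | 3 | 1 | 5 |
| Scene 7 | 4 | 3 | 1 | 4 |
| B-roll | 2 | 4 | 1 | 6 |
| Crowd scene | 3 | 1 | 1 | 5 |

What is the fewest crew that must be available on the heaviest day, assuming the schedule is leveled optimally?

6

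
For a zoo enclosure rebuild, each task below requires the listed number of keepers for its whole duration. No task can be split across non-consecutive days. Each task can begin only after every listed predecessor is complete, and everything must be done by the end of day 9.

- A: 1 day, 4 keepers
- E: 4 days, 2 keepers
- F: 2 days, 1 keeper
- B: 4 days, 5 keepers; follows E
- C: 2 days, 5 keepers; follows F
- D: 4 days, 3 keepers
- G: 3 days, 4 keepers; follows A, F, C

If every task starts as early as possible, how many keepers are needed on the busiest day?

Early-start schedule: A@1, E@1, F@1, B@5, C@3, D@1, G@5.
Load per day: day 1: 10, day 2: 6, day 3: 10, day 4: 10, day 5: 9, day 6: 9, day 7: 9, day 8: 5, day 9: 0.
Peak is 10.

10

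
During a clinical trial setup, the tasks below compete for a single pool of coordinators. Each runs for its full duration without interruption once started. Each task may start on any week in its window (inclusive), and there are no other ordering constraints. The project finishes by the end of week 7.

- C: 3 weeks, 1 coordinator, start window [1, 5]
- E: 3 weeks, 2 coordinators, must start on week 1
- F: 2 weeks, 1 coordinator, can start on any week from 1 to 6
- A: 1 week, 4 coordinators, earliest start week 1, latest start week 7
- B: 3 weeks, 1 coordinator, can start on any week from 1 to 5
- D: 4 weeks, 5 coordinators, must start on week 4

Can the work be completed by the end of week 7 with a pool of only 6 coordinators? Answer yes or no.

yes

Schedule C@2, E@1, F@2, A@1, B@5, D@4: w1:6  w2:4  w3:4  w4:6  w5:6  w6:6  w7:6 — peak 6 ≤ 6.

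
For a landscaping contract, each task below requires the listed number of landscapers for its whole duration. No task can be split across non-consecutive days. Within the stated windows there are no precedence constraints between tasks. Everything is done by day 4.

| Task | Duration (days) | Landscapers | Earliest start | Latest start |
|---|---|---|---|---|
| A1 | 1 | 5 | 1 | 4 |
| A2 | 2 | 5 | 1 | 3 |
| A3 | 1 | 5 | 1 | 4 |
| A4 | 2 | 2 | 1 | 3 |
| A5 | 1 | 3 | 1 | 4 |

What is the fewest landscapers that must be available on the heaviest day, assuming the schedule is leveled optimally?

Early-start (A1@1, A2@1, A3@1, A4@1, A5@1) gives peak 20: d1:20  d2:7  d3:0  d4:0.
Shift A2→2, A3→4, A5→3.
Schedule A1@1, A2@2, A3@4, A4@1, A5@3: d1:7  d2:7  d3:8  d4:5 — peak 8.

8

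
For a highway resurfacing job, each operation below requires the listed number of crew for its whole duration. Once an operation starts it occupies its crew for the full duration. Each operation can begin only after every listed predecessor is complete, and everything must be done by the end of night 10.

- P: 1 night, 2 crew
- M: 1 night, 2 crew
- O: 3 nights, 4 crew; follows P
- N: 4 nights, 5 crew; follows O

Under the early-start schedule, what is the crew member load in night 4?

At early start, night 4 has: O.
Demand: 4 = 4.

4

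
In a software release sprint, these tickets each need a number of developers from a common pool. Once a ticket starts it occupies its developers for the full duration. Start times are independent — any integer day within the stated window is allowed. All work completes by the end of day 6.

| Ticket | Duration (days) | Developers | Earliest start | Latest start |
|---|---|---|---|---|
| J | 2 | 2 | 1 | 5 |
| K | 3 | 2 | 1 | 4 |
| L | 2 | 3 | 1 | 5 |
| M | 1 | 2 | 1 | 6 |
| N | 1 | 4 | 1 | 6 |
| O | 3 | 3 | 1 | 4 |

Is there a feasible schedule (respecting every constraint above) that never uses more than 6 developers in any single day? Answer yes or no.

Schedule J@1, K@1, L@4, M@1, N@3, O@4: d1:6  d2:4  d3:6  d4:6  d5:6  d6:3 — peak 6 ≤ 6.

yes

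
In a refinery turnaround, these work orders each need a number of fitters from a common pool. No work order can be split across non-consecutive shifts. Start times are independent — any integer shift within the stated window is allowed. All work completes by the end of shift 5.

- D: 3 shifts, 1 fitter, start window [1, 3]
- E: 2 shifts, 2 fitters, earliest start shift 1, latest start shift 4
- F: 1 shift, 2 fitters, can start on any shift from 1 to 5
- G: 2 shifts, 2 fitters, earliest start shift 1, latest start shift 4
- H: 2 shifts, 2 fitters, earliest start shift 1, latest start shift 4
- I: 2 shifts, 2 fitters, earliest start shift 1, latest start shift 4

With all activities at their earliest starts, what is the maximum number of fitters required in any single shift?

11

Early-start schedule: D@1, E@1, F@1, G@1, H@1, I@1.
Load per shift: shift 1: 11, shift 2: 9, shift 3: 1, shift 4: 0, shift 5: 0.
Peak is 11.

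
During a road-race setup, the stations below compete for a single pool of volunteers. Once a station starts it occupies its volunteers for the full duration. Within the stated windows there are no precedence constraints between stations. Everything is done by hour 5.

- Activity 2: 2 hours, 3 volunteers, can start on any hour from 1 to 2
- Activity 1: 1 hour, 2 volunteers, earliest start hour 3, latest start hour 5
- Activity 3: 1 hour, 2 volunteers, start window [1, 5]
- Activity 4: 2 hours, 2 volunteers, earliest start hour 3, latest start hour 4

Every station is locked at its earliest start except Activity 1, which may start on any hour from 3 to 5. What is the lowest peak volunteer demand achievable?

5

Activity 1@3: h1:5  h2:3  h3:4  h4:2  h5:0 → peak 5
Activity 1@4: h1:5  h2:3  h3:2  h4:4  h5:0 → peak 5
Activity 1@5: h1:5  h2:3  h3:2  h4:2  h5:2 → peak 5
Best is Activity 1@3, peak 5.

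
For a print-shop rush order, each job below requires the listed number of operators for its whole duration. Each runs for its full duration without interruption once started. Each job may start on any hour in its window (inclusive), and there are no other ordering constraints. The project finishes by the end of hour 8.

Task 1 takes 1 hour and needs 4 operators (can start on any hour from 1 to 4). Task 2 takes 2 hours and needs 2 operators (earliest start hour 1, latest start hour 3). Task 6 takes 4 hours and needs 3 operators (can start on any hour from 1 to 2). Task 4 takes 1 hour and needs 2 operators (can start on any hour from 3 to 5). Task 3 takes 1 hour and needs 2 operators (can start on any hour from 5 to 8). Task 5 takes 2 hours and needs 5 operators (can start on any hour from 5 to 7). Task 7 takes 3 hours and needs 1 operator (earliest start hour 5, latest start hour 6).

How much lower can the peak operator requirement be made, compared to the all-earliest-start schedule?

3

Early-start peak: h1:9  h2:5  h3:5  h4:3  h5:8  h6:6  h7:1  h8:0 ⇒ 9.
Leveled (Task 1@1, Task 2@1, Task 6@2, Task 4@3, Task 3@5, Task 5@6, Task 7@5): h1:6  h2:5  h3:5  h4:3  h5:6  h6:6  h7:6  h8:0 ⇒ 6.
Reduction 9 − 6 = 3.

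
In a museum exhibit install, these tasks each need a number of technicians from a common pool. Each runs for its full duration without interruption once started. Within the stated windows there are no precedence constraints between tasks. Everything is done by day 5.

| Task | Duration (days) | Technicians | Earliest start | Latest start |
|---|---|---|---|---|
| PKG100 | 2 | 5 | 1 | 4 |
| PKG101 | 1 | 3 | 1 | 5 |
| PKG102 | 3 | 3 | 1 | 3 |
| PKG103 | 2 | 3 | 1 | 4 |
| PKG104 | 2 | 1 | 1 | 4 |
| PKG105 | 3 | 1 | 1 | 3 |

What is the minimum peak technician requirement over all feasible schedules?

Early-start (PKG100@1, PKG101@1, PKG102@1, PKG103@1, PKG104@1, PKG105@1) gives peak 16: d1:16  d2:13  d3:4  d4:0  d5:0.
Shift PKG101→3, PKG102→3, PKG103→4.
Schedule PKG100@1, PKG101@3, PKG102@3, PKG103@4, PKG104@1, PKG105@1: d1:7  d2:7  d3:7  d4:6  d5:6 — peak 7.
Total technician-days = 33 over 5 days ⇒ peak ≥ ⌈33/5⌉ = 7, so 7 is optimal.

7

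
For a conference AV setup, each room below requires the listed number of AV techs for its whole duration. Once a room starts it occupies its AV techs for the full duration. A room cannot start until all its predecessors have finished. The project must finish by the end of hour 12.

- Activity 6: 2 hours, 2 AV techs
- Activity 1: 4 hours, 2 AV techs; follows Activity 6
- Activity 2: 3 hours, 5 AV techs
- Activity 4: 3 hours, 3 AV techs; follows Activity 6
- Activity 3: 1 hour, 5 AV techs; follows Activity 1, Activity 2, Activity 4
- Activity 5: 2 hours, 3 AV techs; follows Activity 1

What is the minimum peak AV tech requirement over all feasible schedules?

5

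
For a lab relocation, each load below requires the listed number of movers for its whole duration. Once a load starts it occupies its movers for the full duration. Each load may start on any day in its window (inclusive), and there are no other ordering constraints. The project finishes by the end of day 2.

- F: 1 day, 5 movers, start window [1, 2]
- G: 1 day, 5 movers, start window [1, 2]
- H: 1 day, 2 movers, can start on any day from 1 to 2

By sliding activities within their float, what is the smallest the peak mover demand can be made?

7

Early-start (F@1, G@1, H@1) gives peak 12: d1:12  d2:0.
Shift G→2.
Schedule F@1, G@2, H@1: d1:7  d2:5 — peak 7.
No arrangement of the 8 feasible schedules does better.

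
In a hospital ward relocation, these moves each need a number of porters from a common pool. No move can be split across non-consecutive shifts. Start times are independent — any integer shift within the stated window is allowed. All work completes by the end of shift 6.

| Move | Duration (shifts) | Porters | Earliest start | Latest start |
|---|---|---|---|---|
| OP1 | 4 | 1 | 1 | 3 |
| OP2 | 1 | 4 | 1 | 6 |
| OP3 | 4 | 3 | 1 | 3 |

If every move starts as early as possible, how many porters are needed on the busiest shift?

Early-start schedule: OP1@1, OP2@1, OP3@1.
Load per shift: shift 1: 8, shift 2: 4, shift 3: 4, shift 4: 4, shift 5: 0, shift 6: 0.
Peak is 8.

8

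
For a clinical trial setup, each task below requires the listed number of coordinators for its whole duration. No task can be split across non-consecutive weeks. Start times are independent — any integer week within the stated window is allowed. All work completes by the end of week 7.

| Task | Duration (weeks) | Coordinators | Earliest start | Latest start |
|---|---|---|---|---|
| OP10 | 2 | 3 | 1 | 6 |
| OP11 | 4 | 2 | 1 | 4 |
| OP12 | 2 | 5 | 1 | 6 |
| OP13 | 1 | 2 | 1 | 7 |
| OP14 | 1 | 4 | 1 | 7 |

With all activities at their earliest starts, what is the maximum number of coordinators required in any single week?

Early-start schedule: OP10@1, OP11@1, OP12@1, OP13@1, OP14@1.
Load per week: week 1: 16, week 2: 10, week 3: 2, week 4: 2, week 5: 0, week 6: 0, week 7: 0.
Peak is 16.

16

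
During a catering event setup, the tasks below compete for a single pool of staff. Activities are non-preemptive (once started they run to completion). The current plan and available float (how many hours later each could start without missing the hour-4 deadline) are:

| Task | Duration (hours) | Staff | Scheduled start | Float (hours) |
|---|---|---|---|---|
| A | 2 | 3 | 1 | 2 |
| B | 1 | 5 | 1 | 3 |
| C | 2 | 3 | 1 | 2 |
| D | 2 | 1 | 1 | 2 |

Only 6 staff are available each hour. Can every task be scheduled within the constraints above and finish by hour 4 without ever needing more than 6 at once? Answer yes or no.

Schedule A@1, B@3, C@1, D@3: h1:6  h2:6  h3:6  h4:1 — peak 6 ≤ 6.

yes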